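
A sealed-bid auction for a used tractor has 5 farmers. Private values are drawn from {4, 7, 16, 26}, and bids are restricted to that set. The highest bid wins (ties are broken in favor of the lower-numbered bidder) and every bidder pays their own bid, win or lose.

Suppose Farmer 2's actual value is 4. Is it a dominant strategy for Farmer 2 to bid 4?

Consider the case where Farmer 1 bids 4, Farmer 3 bids 4, Farmer 4 bids 4 and Farmer 5 bids 4.
Truthful bid 4: loses but pays 4, utility -4.
Bid 7 instead: wins, pays 7, utility 4 - 7 = -3.
Since -3 > -4, bidding 7 is strictly better here, so truthful bidding is not dominant.

No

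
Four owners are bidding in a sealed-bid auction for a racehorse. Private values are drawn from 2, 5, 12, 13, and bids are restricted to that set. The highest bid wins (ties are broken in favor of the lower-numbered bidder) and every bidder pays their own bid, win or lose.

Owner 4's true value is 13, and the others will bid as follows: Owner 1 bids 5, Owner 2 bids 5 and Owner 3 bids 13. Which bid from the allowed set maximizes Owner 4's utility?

2

Bid 2: loses but pays 2, utility -2.
Bid 5: loses but pays 5, utility -5.
Bid 12: loses but pays 12, utility -12.
Bid 13: loses but pays 13, utility -13.
The best choice is 2 with utility -2.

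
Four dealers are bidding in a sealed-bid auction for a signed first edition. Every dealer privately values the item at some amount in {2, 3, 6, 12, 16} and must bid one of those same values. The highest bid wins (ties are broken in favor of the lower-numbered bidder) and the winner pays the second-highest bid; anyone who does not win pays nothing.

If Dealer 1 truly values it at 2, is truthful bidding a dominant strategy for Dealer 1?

Yes

Check each profile of the others' bids and compare truth against every alternative bid.
Others bid (2, 2, 3): truth gives 0, best alternative gives -1.
Others bid (2, 3, 2): truth gives 0, best alternative gives -1.
Others bid (2, 3, 3): truth gives 0, best alternative gives -1.
Others bid (3, 2, 2): truth gives 0, best alternative gives -1.
Others bid (3, 2, 3): truth gives 0, best alternative gives -1.
Others bid (3, 3, 2): truth gives 0, best alternative gives -1.
(Remaining 119 profiles checked similarly; truth is weakly best in each.)
In every case the truthful bid is at least as good as any alternative, so it is a dominant strategy.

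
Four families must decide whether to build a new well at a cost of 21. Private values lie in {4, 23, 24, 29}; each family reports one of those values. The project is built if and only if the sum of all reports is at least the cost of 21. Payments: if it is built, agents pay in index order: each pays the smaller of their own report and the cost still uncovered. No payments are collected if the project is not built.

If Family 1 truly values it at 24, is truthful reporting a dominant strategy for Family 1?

No

Consider the case where Family 2 reports 4, Family 3 reports 4 and Family 4 reports 23.
Truthful report 24: project built, pays 21, utility 24 - 21 = 3.
Report 4 instead: project built, pays 4, utility 24 - 4 = 20.
Since 20 > 3, reporting 4 is strictly better here, so truthful reporting is not dominant.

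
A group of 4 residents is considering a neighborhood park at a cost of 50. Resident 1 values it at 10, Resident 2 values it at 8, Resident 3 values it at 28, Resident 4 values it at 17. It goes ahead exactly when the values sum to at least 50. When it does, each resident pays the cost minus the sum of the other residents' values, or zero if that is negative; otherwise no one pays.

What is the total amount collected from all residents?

19

Total value 63 ≥ cost 50, so it is built.
Resident 1: others sum to 53; max(0, 50 - 53) = 0.
Resident 2: others sum to 55; max(0, 50 - 55) = 0.
Resident 3: others sum to 35; max(0, 50 - 35) = 15.
Resident 4: others sum to 46; max(0, 50 - 46) = 4.
Total collected = 0 + 0 + 15 + 4 = 19.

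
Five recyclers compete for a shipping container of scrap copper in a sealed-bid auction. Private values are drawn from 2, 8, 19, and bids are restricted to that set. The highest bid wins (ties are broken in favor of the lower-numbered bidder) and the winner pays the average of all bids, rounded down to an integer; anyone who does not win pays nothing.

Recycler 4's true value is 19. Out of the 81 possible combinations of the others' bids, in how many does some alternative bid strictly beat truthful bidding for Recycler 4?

2

Others bid (2, 2, 2, 2): truth gives 14; bid 8 gives 16 > 14. Violating.
Others bid (2, 2, 2, 8): truth gives 13; bid 8 gives 15 > 13. Violating.
Others bid (2, 2, 2, 19): truth gives 11; no alternative beats it.
Others bid (2, 2, 8, 2): truth gives 13; no alternative beats it.
(Checking all 81 profiles: 2 have a profitable deviation, 79 do not.)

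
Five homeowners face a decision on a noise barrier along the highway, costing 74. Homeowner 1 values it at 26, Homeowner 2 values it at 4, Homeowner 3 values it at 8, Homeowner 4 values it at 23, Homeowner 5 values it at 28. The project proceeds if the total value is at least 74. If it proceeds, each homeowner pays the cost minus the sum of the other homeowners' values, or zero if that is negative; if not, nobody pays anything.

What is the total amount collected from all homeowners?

Total value 89 ≥ cost 74, so it is built.
Homeowner 1: others sum to 63; max(0, 74 - 63) = 11.
Homeowner 2: others sum to 85; max(0, 74 - 85) = 0.
Homeowner 3: others sum to 81; max(0, 74 - 81) = 0.
Homeowner 4: others sum to 66; max(0, 74 - 66) = 8.
Homeowner 5: others sum to 61; max(0, 74 - 61) = 13.
Total collected = 11 + 0 + 0 + 8 + 13 = 32.

32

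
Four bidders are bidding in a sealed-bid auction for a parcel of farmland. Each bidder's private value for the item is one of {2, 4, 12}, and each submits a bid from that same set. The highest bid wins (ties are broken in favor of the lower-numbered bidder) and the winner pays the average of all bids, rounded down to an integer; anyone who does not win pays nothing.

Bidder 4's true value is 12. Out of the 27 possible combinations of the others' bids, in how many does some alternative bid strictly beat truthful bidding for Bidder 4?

1

Others bid (2, 2, 2): truth gives 8; bid 4 gives 10 > 8. Violating.
Others bid (2, 2, 4): truth gives 7; no alternative beats it.
Others bid (2, 2, 12): truth gives 0; no alternative beats it.
(Checking all 27 profiles: 1 has a profitable deviation, 26 do not.)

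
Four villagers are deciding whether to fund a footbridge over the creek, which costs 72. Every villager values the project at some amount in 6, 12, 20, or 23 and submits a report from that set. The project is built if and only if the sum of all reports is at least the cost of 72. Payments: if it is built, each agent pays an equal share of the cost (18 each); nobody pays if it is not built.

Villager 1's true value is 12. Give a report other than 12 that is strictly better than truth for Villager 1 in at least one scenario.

Suppose Villager 2 reports 20, Villager 3 reports 20 and Villager 4 reports 20.
Report 12: project built, pays 18, utility 12 - 18 = -6.
Report 6: project not built, utility 0.
So reporting 6 beats truth here (0 > -6).

6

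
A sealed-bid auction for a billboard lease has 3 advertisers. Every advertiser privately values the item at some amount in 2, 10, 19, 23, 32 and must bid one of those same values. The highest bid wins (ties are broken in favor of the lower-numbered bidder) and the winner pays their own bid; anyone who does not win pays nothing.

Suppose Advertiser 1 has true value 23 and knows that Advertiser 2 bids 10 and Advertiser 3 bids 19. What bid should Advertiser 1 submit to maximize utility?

Bid 2: loses, pays 0, utility 0.
Bid 10: loses, pays 0, utility 0.
Bid 19: wins, pays 19, utility 23 - 19 = 4.
Bid 23: wins, pays 23, utility 23 - 23 = 0.
Bid 32: wins, pays 32, utility 23 - 32 = -9.
The best choice is 19 with utility 4.

19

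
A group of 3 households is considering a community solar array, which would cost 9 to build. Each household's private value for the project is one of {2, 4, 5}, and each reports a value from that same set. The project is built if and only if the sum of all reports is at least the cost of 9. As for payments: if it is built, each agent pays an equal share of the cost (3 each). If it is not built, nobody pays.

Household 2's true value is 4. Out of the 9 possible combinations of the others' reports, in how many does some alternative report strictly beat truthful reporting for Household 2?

Others report (2, 2): truth gives 0; report 5 gives 1 > 0. Violating.
Others report (2, 4): truth gives 1; no alternative beats it.
Others report (2, 5): truth gives 1; no alternative beats it.
(Checking all 9 profiles: 1 has a profitable deviation, 8 do not.)

1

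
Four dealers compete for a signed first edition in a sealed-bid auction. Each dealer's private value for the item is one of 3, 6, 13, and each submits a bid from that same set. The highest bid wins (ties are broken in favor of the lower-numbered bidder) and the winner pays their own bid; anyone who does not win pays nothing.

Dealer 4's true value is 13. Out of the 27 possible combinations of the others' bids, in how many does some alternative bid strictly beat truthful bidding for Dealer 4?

Others bid (3, 3, 3): truth gives 0; bid 6 gives 7 > 0. Violating.
Others bid (3, 3, 6): truth gives 0; no alternative beats it.
Others bid (3, 3, 13): truth gives 0; no alternative beats it.
(Checking all 27 profiles: 1 has a profitable deviation, 26 do not.)

1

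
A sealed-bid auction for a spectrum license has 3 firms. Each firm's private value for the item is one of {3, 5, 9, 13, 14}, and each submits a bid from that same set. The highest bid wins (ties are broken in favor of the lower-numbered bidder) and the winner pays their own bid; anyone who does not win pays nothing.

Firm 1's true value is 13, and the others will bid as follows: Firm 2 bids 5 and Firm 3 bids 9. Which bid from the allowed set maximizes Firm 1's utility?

Bid 3: loses, pays 0, utility 0.
Bid 5: loses, pays 0, utility 0.
Bid 9: wins, pays 9, utility 13 - 9 = 4.
Bid 13: wins, pays 13, utility 13 - 13 = 0.
Bid 14: wins, pays 14, utility 13 - 14 = -1.
The best choice is 9 with utility 4.

9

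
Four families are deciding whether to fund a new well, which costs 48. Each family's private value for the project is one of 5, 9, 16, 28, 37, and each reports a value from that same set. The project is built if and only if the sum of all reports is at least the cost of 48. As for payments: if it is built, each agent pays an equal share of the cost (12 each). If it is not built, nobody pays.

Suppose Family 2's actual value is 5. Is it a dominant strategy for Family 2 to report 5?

Check each profile of the others' reports and compare truth against every alternative report.
Others report (5, 9, 28): truth gives 0, best alternative gives -7.
Others report (5, 28, 9): truth gives 0, best alternative gives -7.
Others report (9, 5, 28): truth gives 0, best alternative gives -7.
Others report (9, 16, 16): truth gives 0, best alternative gives -7.
Others report (9, 28, 5): truth gives 0, best alternative gives -7.
Others report (16, 9, 16): truth gives 0, best alternative gives -7.
(Remaining 119 profiles checked similarly; truth is weakly best in each.)
In every case the truthful report is at least as good as any alternative, so it is a dominant strategy.

Yes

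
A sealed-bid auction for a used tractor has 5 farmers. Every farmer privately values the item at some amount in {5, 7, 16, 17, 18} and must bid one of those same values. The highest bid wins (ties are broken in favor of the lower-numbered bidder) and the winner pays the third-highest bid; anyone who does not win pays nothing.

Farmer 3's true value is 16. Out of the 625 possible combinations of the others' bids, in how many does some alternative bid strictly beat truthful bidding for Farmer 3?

64

Others bid (5, 5, 5, 17): truth gives 0; bid 17 gives 11 > 0. Violating.
Others bid (5, 5, 5, 18): truth gives 0; bid 18 gives 11 > 0. Violating.
Others bid (5, 5, 7, 17): truth gives 0; bid 17 gives 9 > 0. Violating.
Others bid (5, 5, 7, 18): truth gives 0; bid 18 gives 9 > 0. Violating.
Others bid (5, 5, 5, 5): truth gives 11; no alternative beats it.
Others bid (5, 5, 5, 7): truth gives 11; no alternative beats it.
(Checking all 625 profiles: 64 have a profitable deviation, 561 do not.)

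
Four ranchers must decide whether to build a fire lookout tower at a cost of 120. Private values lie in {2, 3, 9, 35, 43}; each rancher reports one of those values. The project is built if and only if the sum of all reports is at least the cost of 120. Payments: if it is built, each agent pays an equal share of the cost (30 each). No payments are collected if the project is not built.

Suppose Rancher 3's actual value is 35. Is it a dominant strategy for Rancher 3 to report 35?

Consider the case where Rancher 1 reports 2, Rancher 2 reports 35 and Rancher 4 reports 43.
Truthful report 35: project not built, utility 0.
Report 43 instead: project built, pays 30, utility 35 - 30 = 5.
Since 5 > 0, reporting 43 is strictly better here, so truthful reporting is not dominant.

No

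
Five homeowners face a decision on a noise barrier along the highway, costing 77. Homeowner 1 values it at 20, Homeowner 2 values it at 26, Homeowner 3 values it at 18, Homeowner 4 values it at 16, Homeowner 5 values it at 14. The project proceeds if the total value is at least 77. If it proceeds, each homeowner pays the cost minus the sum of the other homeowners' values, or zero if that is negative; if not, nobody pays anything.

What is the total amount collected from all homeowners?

13

Total value 94 ≥ cost 77, so it is built.
Homeowner 1: others sum to 74; max(0, 77 - 74) = 3.
Homeowner 2: others sum to 68; max(0, 77 - 68) = 9.
Homeowner 3: others sum to 76; max(0, 77 - 76) = 1.
Homeowner 4: others sum to 78; max(0, 77 - 78) = 0.
Homeowner 5: others sum to 80; max(0, 77 - 80) = 0.
Total collected = 3 + 9 + 1 + 0 + 0 = 13.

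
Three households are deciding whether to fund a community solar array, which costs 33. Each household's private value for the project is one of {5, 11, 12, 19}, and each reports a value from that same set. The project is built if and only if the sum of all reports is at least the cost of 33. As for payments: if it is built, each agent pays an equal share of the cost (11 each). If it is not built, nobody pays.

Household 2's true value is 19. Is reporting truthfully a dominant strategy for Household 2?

Yes

Check each profile of the others' reports and compare truth against every alternative report.
Others report (5, 11): truth gives 8, best alternative gives 0.
Others report (5, 12): truth gives 8, best alternative gives 0.
Others report (11, 5): truth gives 8, best alternative gives 0.
Others report (12, 5): truth gives 8, best alternative gives 0.
Others report (5, 19): truth gives 8, best alternative gives 8.
Others report (11, 11): truth gives 8, best alternative gives 8.
(Remaining 10 profiles checked similarly; truth is weakly best in each.)
In every case the truthful report is at least as good as any alternative, so it is a dominant strategy.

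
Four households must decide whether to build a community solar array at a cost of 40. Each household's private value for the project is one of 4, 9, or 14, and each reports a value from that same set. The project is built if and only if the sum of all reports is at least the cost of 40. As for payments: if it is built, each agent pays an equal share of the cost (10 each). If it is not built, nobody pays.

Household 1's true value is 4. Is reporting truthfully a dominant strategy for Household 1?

Yes

Check each profile of the others' reports and compare truth against every alternative report.
Others report (4, 14, 14): truth gives 0, best alternative gives -6.
Others report (9, 9, 14): truth gives 0, best alternative gives -6.
Others report (9, 14, 9): truth gives 0, best alternative gives -6.
Others report (14, 4, 14): truth gives 0, best alternative gives -6.
Others report (14, 9, 9): truth gives 0, best alternative gives -6.
Others report (14, 14, 4): truth gives 0, best alternative gives -6.
(Remaining 21 profiles checked similarly; truth is weakly best in each.)
In every case the truthful report is at least as good as any alternative, so it is a dominant strategy.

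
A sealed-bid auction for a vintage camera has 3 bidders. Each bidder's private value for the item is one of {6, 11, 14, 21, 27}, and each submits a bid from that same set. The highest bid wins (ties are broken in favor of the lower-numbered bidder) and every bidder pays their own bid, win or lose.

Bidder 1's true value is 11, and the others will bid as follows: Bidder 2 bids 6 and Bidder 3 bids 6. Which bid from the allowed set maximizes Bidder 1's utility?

Bid 6: wins, pays 6, utility 11 - 6 = 5.
Bid 11: wins, pays 11, utility 11 - 11 = 0.
Bid 14: wins, pays 14, utility 11 - 14 = -3.
Bid 21: wins, pays 21, utility 11 - 21 = -10.
Bid 27: wins, pays 27, utility 11 - 27 = -16.
The best choice is 6 with utility 5.

6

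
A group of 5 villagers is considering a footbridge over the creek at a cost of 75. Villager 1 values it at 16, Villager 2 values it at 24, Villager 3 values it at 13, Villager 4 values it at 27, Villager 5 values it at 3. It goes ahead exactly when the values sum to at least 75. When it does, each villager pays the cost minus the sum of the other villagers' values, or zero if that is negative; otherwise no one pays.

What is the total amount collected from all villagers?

48

Total value 83 ≥ cost 75, so it is built.
Villager 1: others sum to 67; max(0, 75 - 67) = 8.
Villager 2: others sum to 59; max(0, 75 - 59) = 16.
Villager 3: others sum to 70; max(0, 75 - 70) = 5.
Villager 4: others sum to 56; max(0, 75 - 56) = 19.
Villager 5: others sum to 80; max(0, 75 - 80) = 0.
Total collected = 8 + 16 + 5 + 19 + 0 = 48.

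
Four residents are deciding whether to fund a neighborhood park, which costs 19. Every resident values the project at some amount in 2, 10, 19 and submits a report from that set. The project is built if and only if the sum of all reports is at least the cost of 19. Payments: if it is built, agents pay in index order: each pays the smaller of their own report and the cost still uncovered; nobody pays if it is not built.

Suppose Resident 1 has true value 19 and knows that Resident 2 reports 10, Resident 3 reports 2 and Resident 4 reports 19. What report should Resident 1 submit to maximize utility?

2

Report 2: project built, pays 2, utility 19 - 2 = 17.
Report 10: project built, pays 10, utility 19 - 10 = 9.
Report 19: project built, pays 19, utility 19 - 19 = 0.
The best choice is 2 with utility 17.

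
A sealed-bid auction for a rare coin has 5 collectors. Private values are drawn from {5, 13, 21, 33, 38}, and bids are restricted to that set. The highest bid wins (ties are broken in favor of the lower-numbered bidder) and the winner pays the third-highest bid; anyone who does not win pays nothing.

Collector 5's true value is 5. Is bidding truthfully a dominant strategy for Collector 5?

Check each profile of the others' bids and compare truth against every alternative bid.
Others bid (5, 5, 5, 5): truth gives 0, best alternative gives 0.
Others bid (5, 5, 5, 13): truth gives 0, best alternative gives 0.
Others bid (5, 5, 5, 21): truth gives 0, best alternative gives 0.
Others bid (5, 5, 5, 33): truth gives 0, best alternative gives 0.
Others bid (5, 5, 5, 38): truth gives 0, best alternative gives 0.
Others bid (5, 5, 13, 5): truth gives 0, best alternative gives 0.
(Remaining 619 profiles checked similarly; truth is weakly best in each.)
In every case the truthful bid is at least as good as any alternative, so it is a dominant strategy.

Yes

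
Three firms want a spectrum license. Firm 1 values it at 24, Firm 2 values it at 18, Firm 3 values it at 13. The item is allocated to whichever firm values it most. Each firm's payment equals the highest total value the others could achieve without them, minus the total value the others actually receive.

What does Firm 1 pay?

18

Firm 1 has the highest value and receives the item.
Without Firm 1, the item would go to the next-highest value, 18, so the others could achieve 18.
With Firm 1 present and winning, the others receive nothing, so their total is 0.
Payment = 18 - 0 = 18.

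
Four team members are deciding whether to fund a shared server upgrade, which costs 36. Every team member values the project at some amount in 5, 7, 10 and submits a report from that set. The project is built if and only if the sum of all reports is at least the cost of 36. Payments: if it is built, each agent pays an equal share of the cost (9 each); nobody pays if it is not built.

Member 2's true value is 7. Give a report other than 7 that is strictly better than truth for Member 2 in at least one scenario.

Suppose Member 1 reports 10, Member 3 reports 10 and Member 4 reports 10.
Report 7: project built, pays 9, utility 7 - 9 = -2.
Report 5: project not built, utility 0.
So reporting 5 beats truth here (0 > -2).

5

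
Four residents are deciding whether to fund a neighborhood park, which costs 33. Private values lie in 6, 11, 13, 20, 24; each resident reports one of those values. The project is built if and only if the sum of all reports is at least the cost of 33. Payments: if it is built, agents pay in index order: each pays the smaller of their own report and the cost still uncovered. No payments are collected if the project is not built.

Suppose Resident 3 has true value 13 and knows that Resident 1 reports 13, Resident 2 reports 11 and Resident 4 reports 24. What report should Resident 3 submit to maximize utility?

Report 6: project built, pays 6, utility 13 - 6 = 7.
Report 11: project built, pays 9, utility 13 - 9 = 4.
Report 13: project built, pays 9, utility 13 - 9 = 4.
Report 20: project built, pays 9, utility 13 - 9 = 4.
Report 24: project built, pays 9, utility 13 - 9 = 4.
The best choice is 6 with utility 7.

6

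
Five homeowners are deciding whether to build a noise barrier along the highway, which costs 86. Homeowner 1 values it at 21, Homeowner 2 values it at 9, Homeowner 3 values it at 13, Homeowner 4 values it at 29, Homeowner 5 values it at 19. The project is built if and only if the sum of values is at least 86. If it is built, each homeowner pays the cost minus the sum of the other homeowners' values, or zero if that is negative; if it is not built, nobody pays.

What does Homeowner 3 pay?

8

Total value 91 ≥ cost 86, so the project is built.
The other homeowners' values sum to 78.
Cost minus that sum is 86 - 78 = 8.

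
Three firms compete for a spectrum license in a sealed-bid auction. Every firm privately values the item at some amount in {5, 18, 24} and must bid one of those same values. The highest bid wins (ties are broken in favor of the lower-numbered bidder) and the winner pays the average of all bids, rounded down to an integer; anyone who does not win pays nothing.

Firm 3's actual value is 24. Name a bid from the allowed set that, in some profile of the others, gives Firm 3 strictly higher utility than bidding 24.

Suppose Firm 1 bids 5 and Firm 2 bids 5.
Bid 24: wins, pays 11, utility 24 - 11 = 13.
Bid 18: wins, pays 9, utility 24 - 9 = 15.
So bidding 18 beats truth here (15 > 13).

18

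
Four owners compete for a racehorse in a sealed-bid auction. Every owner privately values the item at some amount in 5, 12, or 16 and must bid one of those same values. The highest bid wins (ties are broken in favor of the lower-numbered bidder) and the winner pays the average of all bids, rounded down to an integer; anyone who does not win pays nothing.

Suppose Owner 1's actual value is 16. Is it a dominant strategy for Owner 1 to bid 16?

No

Consider the case where Owner 2 bids 5, Owner 3 bids 5 and Owner 4 bids 5.
Truthful bid 16: wins, pays 7, utility 16 - 7 = 9.
Bid 5 instead: wins, pays 5, utility 16 - 5 = 11.
Since 11 > 9, bidding 5 is strictly better here, so truthful bidding is not dominant.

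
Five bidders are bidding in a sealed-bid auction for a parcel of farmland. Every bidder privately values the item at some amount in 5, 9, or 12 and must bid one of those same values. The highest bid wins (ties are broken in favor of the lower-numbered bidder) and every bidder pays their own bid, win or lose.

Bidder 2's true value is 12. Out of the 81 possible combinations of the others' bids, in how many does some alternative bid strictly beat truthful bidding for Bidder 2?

35

Others bid (5, 5, 5, 5): truth gives 0; bid 9 gives 3 > 0. Violating.
Others bid (5, 5, 5, 9): truth gives 0; bid 9 gives 3 > 0. Violating.
Others bid (5, 5, 9, 5): truth gives 0; bid 9 gives 3 > 0. Violating.
Others bid (5, 5, 9, 9): truth gives 0; bid 9 gives 3 > 0. Violating.
Others bid (5, 5, 5, 12): truth gives 0; no alternative beats it.
Others bid (5, 5, 9, 12): truth gives 0; no alternative beats it.
(Checking all 81 profiles: 35 have a profitable deviation, 46 do not.)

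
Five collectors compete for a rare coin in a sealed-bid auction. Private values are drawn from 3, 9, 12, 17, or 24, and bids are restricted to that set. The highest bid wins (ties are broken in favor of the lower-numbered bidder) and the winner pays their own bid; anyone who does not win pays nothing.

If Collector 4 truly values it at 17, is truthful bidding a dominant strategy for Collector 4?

No

Consider the case where Collector 1 bids 3, Collector 2 bids 3, Collector 3 bids 3 and Collector 5 bids 3.
Truthful bid 17: wins, pays 17, utility 17 - 17 = 0.
Bid 9 instead: wins, pays 9, utility 17 - 9 = 8.
Since 8 > 0, bidding 9 is strictly better here, so truthful bidding is not dominant.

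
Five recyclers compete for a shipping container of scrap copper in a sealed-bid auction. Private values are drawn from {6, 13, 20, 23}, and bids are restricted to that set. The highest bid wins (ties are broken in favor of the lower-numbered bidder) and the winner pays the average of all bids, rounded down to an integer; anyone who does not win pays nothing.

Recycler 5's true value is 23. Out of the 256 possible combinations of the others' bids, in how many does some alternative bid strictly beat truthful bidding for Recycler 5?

8

Others bid (6, 6, 6, 6): truth gives 14; bid 13 gives 16 > 14. Violating.
Others bid (6, 6, 13, 13): truth gives 11; bid 20 gives 12 > 11. Violating.
Others bid (6, 13, 6, 13): truth gives 11; bid 20 gives 12 > 11. Violating.
Others bid (6, 13, 13, 6): truth gives 11; bid 20 gives 12 > 11. Violating.
Others bid (6, 6, 6, 13): truth gives 13; no alternative beats it.
Others bid (6, 6, 6, 20): truth gives 11; no alternative beats it.
(Checking all 256 profiles: 8 have a profitable deviation, 248 do not.)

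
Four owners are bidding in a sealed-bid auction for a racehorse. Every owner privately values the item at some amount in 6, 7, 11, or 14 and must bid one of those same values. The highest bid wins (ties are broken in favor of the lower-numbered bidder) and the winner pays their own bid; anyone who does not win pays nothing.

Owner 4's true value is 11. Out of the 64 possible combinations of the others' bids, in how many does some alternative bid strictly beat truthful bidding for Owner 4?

1

Others bid (6, 6, 6): truth gives 0; bid 7 gives 4 > 0. Violating.
Others bid (6, 6, 7): truth gives 0; no alternative beats it.
Others bid (6, 6, 11): truth gives 0; no alternative beats it.
(Checking all 64 profiles: 1 has a profitable deviation, 63 do not.)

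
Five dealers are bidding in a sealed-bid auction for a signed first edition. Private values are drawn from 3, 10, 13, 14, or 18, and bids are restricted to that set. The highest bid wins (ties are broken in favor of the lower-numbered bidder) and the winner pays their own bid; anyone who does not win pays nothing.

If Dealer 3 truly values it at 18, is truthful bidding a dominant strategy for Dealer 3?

Consider the case where Dealer 1 bids 3, Dealer 2 bids 3, Dealer 4 bids 3 and Dealer 5 bids 3.
Truthful bid 18: wins, pays 18, utility 18 - 18 = 0.
Bid 10 instead: wins, pays 10, utility 18 - 10 = 8.
Since 8 > 0, bidding 10 is strictly better here, so truthful bidding is not dominant.

No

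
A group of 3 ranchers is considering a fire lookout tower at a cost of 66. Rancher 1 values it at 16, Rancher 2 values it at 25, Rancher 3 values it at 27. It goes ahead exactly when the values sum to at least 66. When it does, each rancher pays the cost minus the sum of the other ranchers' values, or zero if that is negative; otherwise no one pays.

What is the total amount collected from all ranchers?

Total value 68 ≥ cost 66, so it is built.
Rancher 1: others sum to 52; max(0, 66 - 52) = 14.
Rancher 2: others sum to 43; max(0, 66 - 43) = 23.
Rancher 3: others sum to 41; max(0, 66 - 41) = 25.
Total collected = 14 + 23 + 25 = 62.

62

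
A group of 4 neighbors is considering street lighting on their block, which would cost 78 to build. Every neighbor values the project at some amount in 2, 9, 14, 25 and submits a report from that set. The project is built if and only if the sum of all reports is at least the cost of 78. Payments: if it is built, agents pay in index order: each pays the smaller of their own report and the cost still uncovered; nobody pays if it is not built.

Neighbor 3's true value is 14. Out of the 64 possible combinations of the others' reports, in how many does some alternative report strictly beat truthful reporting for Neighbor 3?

Others report (25, 25, 25): truth gives 0; report 9 gives 5 > 0. Violating.
Others report (2, 2, 2): truth gives 0; no alternative beats it.
Others report (2, 2, 9): truth gives 0; no alternative beats it.
(Checking all 64 profiles: 1 has a profitable deviation, 63 do not.)

1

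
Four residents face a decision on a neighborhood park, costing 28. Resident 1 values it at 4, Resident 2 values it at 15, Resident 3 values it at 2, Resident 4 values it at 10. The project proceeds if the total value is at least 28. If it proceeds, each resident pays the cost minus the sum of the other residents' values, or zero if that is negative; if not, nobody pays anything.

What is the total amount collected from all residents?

Total value 31 ≥ cost 28, so it is built.
Resident 1: others sum to 27; max(0, 28 - 27) = 1.
Resident 2: others sum to 16; max(0, 28 - 16) = 12.
Resident 3: others sum to 29; max(0, 28 - 29) = 0.
Resident 4: others sum to 21; max(0, 28 - 21) = 7.
Total collected = 1 + 12 + 0 + 7 = 20.

20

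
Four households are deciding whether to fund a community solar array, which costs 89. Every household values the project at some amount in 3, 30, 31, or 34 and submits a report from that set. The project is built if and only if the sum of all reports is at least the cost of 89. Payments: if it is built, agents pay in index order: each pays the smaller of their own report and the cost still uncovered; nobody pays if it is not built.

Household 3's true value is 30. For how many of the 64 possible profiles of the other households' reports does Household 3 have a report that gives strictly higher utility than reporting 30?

27

Others report (30, 30, 30): truth gives 1; report 3 gives 27 > 1. Violating.
Others report (30, 30, 31): truth gives 1; report 3 gives 27 > 1. Violating.
Others report (30, 30, 34): truth gives 1; report 3 gives 27 > 1. Violating.
Others report (30, 31, 30): truth gives 2; report 3 gives 27 > 2. Violating.
Others report (3, 3, 3): truth gives 0; no alternative beats it.
Others report (3, 3, 30): truth gives 0; no alternative beats it.
(Checking all 64 profiles: 27 have a profitable deviation, 37 do not.)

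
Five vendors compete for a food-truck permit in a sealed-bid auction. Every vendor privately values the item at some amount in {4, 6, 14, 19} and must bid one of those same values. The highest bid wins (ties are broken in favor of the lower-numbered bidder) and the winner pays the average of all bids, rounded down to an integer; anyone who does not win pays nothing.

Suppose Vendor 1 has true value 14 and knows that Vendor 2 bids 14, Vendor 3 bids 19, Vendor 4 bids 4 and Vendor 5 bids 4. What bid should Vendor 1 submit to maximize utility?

19

Bid 4: loses, pays 0, utility 0.
Bid 6: loses, pays 0, utility 0.
Bid 14: loses, pays 0, utility 0.
Bid 19: wins, pays 12, utility 14 - 12 = 2.
The best choice is 19 with utility 2.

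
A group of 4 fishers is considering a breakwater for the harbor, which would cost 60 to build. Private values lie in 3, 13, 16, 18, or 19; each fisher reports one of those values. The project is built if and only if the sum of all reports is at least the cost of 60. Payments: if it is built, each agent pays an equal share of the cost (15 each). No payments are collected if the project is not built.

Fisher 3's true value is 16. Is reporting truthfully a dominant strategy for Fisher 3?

No

Consider the case where Fisher 1 reports 3, Fisher 2 reports 19 and Fisher 4 reports 19.
Truthful report 16: project not built, utility 0.
Report 19 instead: project built, pays 15, utility 16 - 15 = 1.
Since 1 > 0, reporting 19 is strictly better here, so truthful reporting is not dominant.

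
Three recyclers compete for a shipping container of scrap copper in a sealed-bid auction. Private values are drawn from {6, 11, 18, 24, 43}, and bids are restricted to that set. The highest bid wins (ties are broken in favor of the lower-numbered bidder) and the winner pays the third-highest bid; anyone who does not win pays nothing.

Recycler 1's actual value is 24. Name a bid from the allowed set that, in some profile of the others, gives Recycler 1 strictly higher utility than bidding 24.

43

Suppose Recycler 2 bids 6 and Recycler 3 bids 43.
Bid 24: loses, pays 0, utility 0.
Bid 43: wins, pays 6, utility 24 - 6 = 18.
So bidding 43 beats truth here (18 > 0).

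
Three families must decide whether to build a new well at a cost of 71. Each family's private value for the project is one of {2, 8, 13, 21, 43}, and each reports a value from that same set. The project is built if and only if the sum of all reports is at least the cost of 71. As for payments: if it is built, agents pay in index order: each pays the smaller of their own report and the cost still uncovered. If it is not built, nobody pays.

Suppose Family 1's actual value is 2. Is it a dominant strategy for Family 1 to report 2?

Check each profile of the others' reports and compare truth against every alternative report.
Others report (21, 43): truth gives 0, best alternative gives -6.
Others report (43, 21): truth gives 0, best alternative gives -6.
Others report (43, 43): truth gives 0, best alternative gives -6.
Others report (2, 2): truth gives 0, best alternative gives 0.
Others report (2, 8): truth gives 0, best alternative gives 0.
Others report (2, 13): truth gives 0, best alternative gives 0.
(Remaining 19 profiles checked similarly; truth is weakly best in each.)
In every case the truthful report is at least as good as any alternative, so it is a dominant strategy.

Yes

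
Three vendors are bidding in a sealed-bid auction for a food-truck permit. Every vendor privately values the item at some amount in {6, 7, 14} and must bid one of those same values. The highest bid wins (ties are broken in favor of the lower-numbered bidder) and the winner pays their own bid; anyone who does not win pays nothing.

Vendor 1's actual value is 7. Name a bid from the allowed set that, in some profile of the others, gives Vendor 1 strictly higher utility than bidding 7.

6

Suppose Vendor 2 bids 6 and Vendor 3 bids 6.
Bid 7: wins, pays 7, utility 7 - 7 = 0.
Bid 6: wins, pays 6, utility 7 - 6 = 1.
So bidding 6 beats truth here (1 > 0).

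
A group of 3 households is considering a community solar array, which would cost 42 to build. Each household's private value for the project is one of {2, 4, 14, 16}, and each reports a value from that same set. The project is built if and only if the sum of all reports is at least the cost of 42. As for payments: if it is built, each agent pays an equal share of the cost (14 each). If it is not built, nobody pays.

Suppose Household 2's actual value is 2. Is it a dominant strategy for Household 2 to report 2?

Check each profile of the others' reports and compare truth against every alternative report.
Others report (2, 2): truth gives 0, best alternative gives 0.
Others report (2, 4): truth gives 0, best alternative gives 0.
Others report (2, 14): truth gives 0, best alternative gives 0.
Others report (2, 16): truth gives 0, best alternative gives 0.
Others report (4, 2): truth gives 0, best alternative gives 0.
Others report (4, 4): truth gives 0, best alternative gives 0.
(Remaining 10 profiles checked similarly; truth is weakly best in each.)
In every case the truthful report is at least as good as any alternative, so it is a dominant strategy.

Yes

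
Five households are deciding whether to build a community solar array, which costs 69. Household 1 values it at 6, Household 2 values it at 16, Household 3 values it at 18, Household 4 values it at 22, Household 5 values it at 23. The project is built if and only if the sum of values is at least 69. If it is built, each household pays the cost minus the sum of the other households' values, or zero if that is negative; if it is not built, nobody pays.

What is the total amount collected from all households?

Total value 85 ≥ cost 69, so it is built.
Household 1: others sum to 79; max(0, 69 - 79) = 0.
Household 2: others sum to 69; max(0, 69 - 69) = 0.
Household 3: others sum to 67; max(0, 69 - 67) = 2.
Household 4: others sum to 63; max(0, 69 - 63) = 6.
Household 5: others sum to 62; max(0, 69 - 62) = 7.
Total collected = 0 + 0 + 2 + 6 + 7 = 15.

15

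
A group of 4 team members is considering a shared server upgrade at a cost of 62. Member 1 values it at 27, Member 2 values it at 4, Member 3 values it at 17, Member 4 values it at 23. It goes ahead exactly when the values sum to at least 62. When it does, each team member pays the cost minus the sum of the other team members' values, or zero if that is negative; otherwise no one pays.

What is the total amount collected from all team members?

Total value 71 ≥ cost 62, so it is built.
Member 1: others sum to 44; max(0, 62 - 44) = 18.
Member 2: others sum to 67; max(0, 62 - 67) = 0.
Member 3: others sum to 54; max(0, 62 - 54) = 8.
Member 4: others sum to 48; max(0, 62 - 48) = 14.
Total collected = 18 + 0 + 8 + 14 = 40.

40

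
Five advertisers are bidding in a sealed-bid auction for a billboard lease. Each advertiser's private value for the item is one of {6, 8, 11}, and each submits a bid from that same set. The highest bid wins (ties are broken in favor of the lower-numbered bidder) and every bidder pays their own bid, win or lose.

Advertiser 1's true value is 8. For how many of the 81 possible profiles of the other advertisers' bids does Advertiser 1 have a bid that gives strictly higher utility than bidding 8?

66

Others bid (6, 6, 6, 6): truth gives 0; bid 6 gives 2 > 0. Violating.
Others bid (6, 6, 6, 11): truth gives -8; bid 11 gives -3 > -8. Violating.
Others bid (6, 6, 8, 11): truth gives -8; bid 11 gives -3 > -8. Violating.
Others bid (6, 6, 11, 6): truth gives -8; bid 11 gives -3 > -8. Violating.
Others bid (6, 6, 6, 8): truth gives 0; no alternative beats it.
Others bid (6, 6, 8, 6): truth gives 0; no alternative beats it.
(Checking all 81 profiles: 66 have a profitable deviation, 15 do not.)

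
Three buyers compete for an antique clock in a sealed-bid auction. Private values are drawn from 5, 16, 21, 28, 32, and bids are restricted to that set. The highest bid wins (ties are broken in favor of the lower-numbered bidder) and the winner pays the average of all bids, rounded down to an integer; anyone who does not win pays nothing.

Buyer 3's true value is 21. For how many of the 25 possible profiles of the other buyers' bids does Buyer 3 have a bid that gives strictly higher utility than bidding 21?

Others bid (5, 5): truth gives 11; bid 16 gives 13 > 11. Violating.
Others bid (5, 21): truth gives 0; bid 28 gives 3 > 0. Violating.
Others bid (21, 5): truth gives 0; bid 28 gives 3 > 0. Violating.
Others bid (5, 16): truth gives 7; no alternative beats it.
Others bid (5, 28): truth gives 0; no alternative beats it.
(Checking all 25 profiles: 3 have a profitable deviation, 22 do not.)

3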